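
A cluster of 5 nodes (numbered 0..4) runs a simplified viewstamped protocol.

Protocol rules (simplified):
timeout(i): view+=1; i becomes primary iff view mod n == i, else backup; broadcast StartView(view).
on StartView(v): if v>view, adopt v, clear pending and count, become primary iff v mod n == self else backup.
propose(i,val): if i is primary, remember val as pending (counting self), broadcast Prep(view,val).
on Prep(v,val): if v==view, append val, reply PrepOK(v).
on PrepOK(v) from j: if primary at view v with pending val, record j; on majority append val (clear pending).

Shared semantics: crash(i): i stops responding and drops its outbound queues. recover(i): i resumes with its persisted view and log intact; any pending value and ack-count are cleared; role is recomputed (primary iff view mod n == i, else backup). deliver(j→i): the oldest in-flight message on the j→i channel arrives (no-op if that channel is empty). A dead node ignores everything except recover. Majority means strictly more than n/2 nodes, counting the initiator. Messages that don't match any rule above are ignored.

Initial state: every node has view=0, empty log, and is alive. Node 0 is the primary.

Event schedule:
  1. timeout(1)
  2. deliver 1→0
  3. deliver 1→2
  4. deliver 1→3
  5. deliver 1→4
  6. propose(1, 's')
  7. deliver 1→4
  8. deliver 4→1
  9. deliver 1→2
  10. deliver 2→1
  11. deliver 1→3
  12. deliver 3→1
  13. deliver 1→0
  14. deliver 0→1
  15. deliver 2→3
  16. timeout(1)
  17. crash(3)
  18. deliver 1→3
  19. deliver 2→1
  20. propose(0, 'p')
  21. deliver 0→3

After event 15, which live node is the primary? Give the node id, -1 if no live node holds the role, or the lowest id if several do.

1

1. timeout(1):  <1:prim v1 ->
2. deliver 1→0:  <0:back v1 ->
3. deliver 1→2:  <2:back v1 ->
4. deliver 1→3:  <3:back v1 ->
5. deliver 1→4:  <4:back v1 ->
6. propose(1,'s'):  nop
7. deliver 1→4:  <4:back v1 s>
8. deliver 4→1:  nop
9. deliver 1→2:  <2:back v1 s>
10. deliver 2→1:  <1:prim v1 s>
11. deliver 1→3:  <3:back v1 s>
12. deliver 3→1:  nop
13. deliver 1→0:  <0:back v1 s>
14. deliver 0→1:  nop
15. deliver 2→3:  nop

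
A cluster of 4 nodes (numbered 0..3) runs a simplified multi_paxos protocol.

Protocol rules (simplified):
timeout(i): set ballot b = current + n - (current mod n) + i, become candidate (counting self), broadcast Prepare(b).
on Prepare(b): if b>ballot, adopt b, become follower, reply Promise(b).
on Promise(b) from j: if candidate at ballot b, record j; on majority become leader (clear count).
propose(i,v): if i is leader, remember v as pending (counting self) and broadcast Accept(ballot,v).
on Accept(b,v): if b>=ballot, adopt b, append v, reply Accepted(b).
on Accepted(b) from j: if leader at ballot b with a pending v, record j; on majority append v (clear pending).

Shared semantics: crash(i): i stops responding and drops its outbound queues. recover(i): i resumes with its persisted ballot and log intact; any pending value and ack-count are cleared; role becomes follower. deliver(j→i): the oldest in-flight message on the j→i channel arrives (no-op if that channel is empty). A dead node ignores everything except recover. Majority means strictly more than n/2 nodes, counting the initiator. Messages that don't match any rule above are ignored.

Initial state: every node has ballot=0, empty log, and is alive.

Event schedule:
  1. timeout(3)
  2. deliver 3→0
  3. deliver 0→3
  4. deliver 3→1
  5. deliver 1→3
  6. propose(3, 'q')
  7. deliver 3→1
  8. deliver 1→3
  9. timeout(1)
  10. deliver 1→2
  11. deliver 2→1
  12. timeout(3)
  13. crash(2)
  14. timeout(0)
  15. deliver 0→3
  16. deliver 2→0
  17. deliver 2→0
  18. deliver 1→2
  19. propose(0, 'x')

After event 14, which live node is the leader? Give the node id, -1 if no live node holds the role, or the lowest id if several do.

-1

[1] timeout(3) → N3(cand b7 [-])
[2] deliver 3→0 → N0(foll b7 [-])
[3] deliver 0→3 → ∅
[4] deliver 3→1 → N1(foll b7 [-])
[5] deliver 1→3 → N3(lead b7 [-])
[6] propose(3,'q') → ∅
[7] deliver 3→1 → N1(foll b7 [q])
[8] deliver 1→3 → ∅
[9] timeout(1) → N1(cand b9 [q])
[10] deliver 1→2 → N2(foll b9 [-])
[11] deliver 2→1 → ∅
[12] timeout(3) → N3(cand b11 [-])
[13] crash(2) → N2(✗foll b9 [-])
[14] timeout(0) → N0(cand b8 [-])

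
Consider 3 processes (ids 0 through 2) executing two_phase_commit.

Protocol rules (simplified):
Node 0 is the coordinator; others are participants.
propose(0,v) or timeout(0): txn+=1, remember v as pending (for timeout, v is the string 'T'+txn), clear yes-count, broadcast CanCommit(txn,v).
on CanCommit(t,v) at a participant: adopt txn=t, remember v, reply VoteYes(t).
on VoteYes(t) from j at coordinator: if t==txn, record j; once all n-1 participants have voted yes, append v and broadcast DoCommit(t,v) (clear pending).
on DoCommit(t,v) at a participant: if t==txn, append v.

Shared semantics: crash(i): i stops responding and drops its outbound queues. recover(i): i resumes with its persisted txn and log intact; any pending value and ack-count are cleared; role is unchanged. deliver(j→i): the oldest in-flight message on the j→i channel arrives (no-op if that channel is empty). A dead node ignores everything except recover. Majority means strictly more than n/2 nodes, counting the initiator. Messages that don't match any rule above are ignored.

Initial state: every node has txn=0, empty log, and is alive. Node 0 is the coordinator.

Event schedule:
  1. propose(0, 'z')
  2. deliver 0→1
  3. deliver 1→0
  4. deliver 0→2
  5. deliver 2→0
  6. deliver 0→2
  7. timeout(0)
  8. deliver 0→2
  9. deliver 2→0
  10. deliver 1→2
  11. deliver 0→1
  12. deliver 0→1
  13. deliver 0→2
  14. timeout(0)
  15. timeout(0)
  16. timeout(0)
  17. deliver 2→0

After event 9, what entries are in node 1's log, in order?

empty

step 1 propose(0,'z'): 0={coor,t=1,log=-}
step 2 deliver 0→1: 1={part,t=1,log=-}
step 3 deliver 1→0: —
step 4 deliver 0→2: 2={part,t=1,log=-}
step 5 deliver 2→0: 0={coor,t=1,log=z}
step 6 deliver 0→2: 2={part,t=1,log=z}
step 7 timeout(0): 0={coor,t=2,log=z}
step 8 deliver 0→2: 2={part,t=2,log=z}
step 9 deliver 2→0: —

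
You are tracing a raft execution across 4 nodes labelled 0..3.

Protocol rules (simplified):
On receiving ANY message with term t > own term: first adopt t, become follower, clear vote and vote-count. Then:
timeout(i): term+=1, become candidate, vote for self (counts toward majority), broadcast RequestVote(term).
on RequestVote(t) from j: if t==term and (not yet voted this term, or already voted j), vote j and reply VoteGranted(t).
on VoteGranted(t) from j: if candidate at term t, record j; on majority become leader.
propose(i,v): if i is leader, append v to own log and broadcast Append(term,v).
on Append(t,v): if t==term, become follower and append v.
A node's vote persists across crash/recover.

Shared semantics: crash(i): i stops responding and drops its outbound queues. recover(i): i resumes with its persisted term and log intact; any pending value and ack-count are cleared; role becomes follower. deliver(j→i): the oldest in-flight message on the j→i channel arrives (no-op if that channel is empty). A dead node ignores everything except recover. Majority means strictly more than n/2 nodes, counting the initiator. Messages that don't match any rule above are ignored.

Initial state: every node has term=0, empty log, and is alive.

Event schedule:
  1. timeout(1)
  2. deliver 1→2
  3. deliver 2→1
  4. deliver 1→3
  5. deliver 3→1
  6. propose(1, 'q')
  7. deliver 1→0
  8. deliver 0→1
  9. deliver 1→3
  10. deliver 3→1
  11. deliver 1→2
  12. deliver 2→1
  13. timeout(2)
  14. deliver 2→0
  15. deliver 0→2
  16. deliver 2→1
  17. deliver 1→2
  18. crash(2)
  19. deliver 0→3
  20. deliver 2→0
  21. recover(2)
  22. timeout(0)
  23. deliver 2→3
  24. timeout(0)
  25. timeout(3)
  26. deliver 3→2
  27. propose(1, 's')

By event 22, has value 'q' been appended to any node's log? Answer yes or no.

[1] timeout(1) → N1(cand t1 [-])
[2] deliver 1→2 → N2(foll t1 [-])
[3] deliver 2→1 → ∅
[4] deliver 1→3 → N3(foll t1 [-])
[5] deliver 3→1 → N1(lead t1 [-])
[6] propose(1,'q') → N1(lead t1 [q])
[7] deliver 1→0 → N0(foll t1 [-])
[8] deliver 0→1 → ∅
[9] deliver 1→3 → N3(foll t1 [q])
[10] deliver 3→1 → ∅
[11] deliver 1→2 → N2(foll t1 [q])
[12] deliver 2→1 → ∅
[13] timeout(2) → N2(cand t2 [q])
[14] deliver 2→0 → N0(foll t2 [-])
[15] deliver 0→2 → ∅
[16] deliver 2→1 → N1(foll t2 [q])
[17] deliver 1→2 → N2(lead t2 [q])
[18] crash(2) → N2(✗lead t2 [q])
[19] deliver 0→3 → ∅
[20] deliver 2→0 → ∅
[21] recover(2) → N2(foll t2 [q])
[22] timeout(0) → N0(cand t3 [-])

yes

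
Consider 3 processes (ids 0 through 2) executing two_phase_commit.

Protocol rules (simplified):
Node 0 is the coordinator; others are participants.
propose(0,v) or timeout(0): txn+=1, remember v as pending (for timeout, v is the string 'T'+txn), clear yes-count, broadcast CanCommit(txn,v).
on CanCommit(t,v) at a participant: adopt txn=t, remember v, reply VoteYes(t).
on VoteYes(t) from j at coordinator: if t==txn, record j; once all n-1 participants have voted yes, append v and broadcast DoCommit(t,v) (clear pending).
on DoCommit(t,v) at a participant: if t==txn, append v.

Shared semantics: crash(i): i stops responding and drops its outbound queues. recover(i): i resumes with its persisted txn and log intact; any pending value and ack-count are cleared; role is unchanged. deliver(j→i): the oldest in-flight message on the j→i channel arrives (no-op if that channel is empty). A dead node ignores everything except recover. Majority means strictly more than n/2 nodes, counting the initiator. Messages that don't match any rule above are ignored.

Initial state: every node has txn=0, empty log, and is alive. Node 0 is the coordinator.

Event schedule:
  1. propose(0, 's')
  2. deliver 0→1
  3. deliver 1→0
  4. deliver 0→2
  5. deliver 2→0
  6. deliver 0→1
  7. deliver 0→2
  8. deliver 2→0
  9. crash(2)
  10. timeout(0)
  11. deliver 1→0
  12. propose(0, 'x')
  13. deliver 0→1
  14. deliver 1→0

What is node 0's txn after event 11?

2

e1 propose(0,'s'): 0[coor,t=1,-]
e2 deliver 0→1: 1[part,t=1,-]
e3 deliver 1→0: ·
e4 deliver 0→2: 2[part,t=1,-]
e5 deliver 2→0: 0[coor,t=1,s]
e6 deliver 0→1: 1[part,t=1,s]
e7 deliver 0→2: 2[part,t=1,s]
e8 deliver 2→0: ·
e9 crash(2): 2[✗part,t=1,s]
e10 timeout(0): 0[coor,t=2,s]
e11 deliver 1→0: ·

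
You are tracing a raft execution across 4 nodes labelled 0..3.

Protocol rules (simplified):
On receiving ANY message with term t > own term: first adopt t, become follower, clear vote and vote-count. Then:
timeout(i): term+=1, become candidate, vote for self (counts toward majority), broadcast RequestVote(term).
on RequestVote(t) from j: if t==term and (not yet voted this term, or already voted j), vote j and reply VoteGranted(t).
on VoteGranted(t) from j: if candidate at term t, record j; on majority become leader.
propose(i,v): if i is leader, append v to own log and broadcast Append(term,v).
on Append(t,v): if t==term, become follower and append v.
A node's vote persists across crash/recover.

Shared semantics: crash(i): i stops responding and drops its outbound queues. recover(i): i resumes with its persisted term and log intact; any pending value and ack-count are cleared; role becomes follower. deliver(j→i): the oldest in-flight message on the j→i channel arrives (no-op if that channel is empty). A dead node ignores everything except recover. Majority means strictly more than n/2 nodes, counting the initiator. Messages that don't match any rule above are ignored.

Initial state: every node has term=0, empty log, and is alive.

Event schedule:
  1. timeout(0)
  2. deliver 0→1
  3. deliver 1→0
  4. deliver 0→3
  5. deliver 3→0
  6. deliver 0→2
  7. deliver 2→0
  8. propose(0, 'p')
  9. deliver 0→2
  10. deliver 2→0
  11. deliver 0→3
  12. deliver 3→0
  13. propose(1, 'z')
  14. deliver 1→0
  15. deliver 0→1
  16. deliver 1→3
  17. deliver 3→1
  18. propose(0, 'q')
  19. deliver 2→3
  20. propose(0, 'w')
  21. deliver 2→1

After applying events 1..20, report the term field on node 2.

1

step 1 timeout(0): 0={cand,t=1,log=-}
step 2 deliver 0→1: 1={foll,t=1,log=-}
step 3 deliver 1→0: —
step 4 deliver 0→3: 3={foll,t=1,log=-}
step 5 deliver 3→0: 0={lead,t=1,log=-}
step 6 deliver 0→2: 2={foll,t=1,log=-}
step 7 deliver 2→0: —
step 8 propose(0,'p'): 0={lead,t=1,log=p}
step 9 deliver 0→2: 2={foll,t=1,log=p}
step 10 deliver 2→0: —
step 11 deliver 0→3: 3={foll,t=1,log=p}
step 12 deliver 3→0: —
step 13 propose(1,'z'): —
step 14 deliver 1→0: —
step 15 deliver 0→1: 1={foll,t=1,log=p}
step 16 deliver 1→3: —
step 17 deliver 3→1: —
step 18 propose(0,'q'): 0={lead,t=1,log=p,q}
step 19 deliver 2→3: —
step 20 propose(0,'w'): 0={lead,t=1,log=p,q,w}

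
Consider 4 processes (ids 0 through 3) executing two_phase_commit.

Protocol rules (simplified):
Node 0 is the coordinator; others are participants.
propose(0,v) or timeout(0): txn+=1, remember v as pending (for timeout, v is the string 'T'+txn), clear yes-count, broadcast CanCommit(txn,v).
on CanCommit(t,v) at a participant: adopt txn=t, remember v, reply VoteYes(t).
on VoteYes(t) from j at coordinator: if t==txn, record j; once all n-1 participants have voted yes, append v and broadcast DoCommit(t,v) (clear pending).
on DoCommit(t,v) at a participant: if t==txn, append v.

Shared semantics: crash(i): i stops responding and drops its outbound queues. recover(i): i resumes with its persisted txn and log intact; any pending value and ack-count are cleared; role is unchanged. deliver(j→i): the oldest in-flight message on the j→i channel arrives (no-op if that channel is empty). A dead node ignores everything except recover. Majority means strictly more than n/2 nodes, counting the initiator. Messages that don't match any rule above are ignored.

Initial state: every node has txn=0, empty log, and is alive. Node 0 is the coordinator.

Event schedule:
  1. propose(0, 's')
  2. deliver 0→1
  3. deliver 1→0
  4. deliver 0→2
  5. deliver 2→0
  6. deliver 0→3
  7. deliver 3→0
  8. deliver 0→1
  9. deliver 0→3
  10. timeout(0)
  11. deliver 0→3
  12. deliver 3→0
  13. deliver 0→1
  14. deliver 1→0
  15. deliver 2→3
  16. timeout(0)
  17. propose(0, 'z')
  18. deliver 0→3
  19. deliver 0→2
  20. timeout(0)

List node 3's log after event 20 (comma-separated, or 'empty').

[1] propose(0,'s') → N0(coor t1 [-])
[2] deliver 0→1 → N1(part t1 [-])
[3] deliver 1→0 → ∅
[4] deliver 0→2 → N2(part t1 [-])
[5] deliver 2→0 → ∅
[6] deliver 0→3 → N3(part t1 [-])
[7] deliver 3→0 → N0(coor t1 [s])
[8] deliver 0→1 → N1(part t1 [s])
[9] deliver 0→3 → N3(part t1 [s])
[10] timeout(0) → N0(coor t2 [s])
[11] deliver 0→3 → N3(part t2 [s])
[12] deliver 3→0 → ∅
[13] deliver 0→1 → N1(part t2 [s])
[14] deliver 1→0 → ∅
[15] deliver 2→3 → ∅
[16] timeout(0) → N0(coor t3 [s])
[17] propose(0,'z') → N0(coor t4 [s])
[18] deliver 0→3 → N3(part t3 [s])
[19] deliver 0→2 → N2(part t1 [s])
[20] timeout(0) → N0(coor t5 [s])

s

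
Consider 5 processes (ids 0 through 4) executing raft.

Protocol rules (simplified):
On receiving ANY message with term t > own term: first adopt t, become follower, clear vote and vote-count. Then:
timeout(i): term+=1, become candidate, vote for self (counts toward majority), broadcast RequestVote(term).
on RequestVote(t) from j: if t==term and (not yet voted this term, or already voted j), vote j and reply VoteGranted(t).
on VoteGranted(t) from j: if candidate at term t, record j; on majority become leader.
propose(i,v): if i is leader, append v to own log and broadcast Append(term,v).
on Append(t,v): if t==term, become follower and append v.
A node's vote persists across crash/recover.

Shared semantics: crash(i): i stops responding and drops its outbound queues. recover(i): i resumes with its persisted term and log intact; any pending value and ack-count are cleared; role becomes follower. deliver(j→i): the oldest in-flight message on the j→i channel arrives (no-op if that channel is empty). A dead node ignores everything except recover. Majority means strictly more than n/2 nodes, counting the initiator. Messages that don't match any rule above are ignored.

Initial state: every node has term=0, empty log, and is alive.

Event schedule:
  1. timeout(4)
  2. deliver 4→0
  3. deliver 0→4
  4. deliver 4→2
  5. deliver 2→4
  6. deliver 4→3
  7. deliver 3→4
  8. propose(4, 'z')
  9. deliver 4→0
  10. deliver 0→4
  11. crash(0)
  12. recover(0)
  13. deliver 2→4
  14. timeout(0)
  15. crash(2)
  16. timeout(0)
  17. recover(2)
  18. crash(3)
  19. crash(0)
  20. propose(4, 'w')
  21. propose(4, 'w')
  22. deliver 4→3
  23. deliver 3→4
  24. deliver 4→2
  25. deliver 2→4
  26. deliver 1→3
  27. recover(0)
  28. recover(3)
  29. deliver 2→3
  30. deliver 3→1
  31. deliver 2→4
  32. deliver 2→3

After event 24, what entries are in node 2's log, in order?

z

e1 timeout(4): 4[cand,t=1,-]
e2 deliver 4→0: 0[foll,t=1,-]
e3 deliver 0→4: ·
e4 deliver 4→2: 2[foll,t=1,-]
e5 deliver 2→4: 4[lead,t=1,-]
e6 deliver 4→3: 3[foll,t=1,-]
e7 deliver 3→4: ·
e8 propose(4,'z'): 4[lead,t=1,z]
e9 deliver 4→0: 0[foll,t=1,z]
e10 deliver 0→4: ·
e11 crash(0): 0[✗foll,t=1,z]
e12 recover(0): 0[foll,t=1,z]
e13 deliver 2→4: ·
e14 timeout(0): 0[cand,t=2,z]
e15 crash(2): 2[✗foll,t=1,-]
e16 timeout(0): 0[cand,t=3,z]
e17 recover(2): 2[foll,t=1,-]
e18 crash(3): 3[✗foll,t=1,-]
e19 crash(0): 0[✗cand,t=3,z]
e20 propose(4,'w'): 4[lead,t=1,z,w]
e21 propose(4,'w'): 4[lead,t=1,z,w,w]
e22 deliver 4→3: ·
e23 deliver 3→4: ·
e24 deliver 4→2: 2[foll,t=1,z]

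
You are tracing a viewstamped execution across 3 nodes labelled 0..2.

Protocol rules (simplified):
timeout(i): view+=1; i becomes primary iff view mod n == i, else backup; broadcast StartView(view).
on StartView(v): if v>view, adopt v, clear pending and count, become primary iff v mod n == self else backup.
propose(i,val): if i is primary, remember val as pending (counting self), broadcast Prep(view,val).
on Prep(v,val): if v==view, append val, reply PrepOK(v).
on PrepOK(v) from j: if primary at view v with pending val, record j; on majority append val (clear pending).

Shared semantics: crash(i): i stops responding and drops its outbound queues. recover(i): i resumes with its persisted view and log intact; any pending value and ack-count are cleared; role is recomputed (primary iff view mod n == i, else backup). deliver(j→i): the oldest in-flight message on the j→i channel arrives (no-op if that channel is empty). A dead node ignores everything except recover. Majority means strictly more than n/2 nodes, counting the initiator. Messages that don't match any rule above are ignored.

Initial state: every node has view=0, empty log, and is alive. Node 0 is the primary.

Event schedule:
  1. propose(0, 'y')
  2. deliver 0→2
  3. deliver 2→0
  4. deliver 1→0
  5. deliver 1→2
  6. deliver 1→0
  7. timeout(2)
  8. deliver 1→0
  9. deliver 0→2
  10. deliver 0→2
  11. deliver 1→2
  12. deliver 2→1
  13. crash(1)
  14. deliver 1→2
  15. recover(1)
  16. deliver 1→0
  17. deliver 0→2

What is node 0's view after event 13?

0

1. propose(0,'y'):  nop
2. deliver 0→2:  <2:back v0 y>
3. deliver 2→0:  <0:prim v0 y>
4. deliver 1→0:  nop
5. deliver 1→2:  nop
6. deliver 1→0:  nop
7. timeout(2):  <2:back v1 y>
8. deliver 1→0:  nop
9. deliver 0→2:  nop
10. deliver 0→2:  nop
11. deliver 1→2:  nop
12. deliver 2→1:  <1:prim v1 ->
13. crash(1):  <1:✗prim v1 ->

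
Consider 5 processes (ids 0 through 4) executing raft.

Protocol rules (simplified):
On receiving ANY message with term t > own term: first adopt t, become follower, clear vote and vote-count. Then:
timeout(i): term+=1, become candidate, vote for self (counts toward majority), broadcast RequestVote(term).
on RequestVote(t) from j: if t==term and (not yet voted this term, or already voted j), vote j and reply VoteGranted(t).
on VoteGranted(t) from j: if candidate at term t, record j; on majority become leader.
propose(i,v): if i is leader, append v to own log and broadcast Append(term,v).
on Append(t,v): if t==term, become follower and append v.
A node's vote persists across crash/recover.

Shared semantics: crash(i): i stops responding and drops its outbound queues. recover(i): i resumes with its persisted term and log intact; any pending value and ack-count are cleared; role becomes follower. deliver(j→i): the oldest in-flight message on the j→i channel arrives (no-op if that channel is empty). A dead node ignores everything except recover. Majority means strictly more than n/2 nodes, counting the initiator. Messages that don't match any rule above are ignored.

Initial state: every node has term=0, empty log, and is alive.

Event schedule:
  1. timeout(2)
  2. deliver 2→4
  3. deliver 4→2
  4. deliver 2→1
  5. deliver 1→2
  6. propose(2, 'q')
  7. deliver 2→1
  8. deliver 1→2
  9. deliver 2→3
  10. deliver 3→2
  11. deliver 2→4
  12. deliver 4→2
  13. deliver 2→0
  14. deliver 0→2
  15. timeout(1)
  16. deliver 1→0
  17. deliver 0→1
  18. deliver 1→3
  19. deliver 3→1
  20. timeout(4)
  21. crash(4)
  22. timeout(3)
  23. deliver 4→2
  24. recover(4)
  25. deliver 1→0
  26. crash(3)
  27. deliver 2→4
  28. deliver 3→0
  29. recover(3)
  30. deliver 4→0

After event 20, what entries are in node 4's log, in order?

e1 timeout(2): 2[cand,t=1,-]
e2 deliver 2→4: 4[foll,t=1,-]
e3 deliver 4→2: ·
e4 deliver 2→1: 1[foll,t=1,-]
e5 deliver 1→2: 2[lead,t=1,-]
e6 propose(2,'q'): 2[lead,t=1,q]
e7 deliver 2→1: 1[foll,t=1,q]
e8 deliver 1→2: ·
e9 deliver 2→3: 3[foll,t=1,-]
e10 deliver 3→2: ·
e11 deliver 2→4: 4[foll,t=1,q]
e12 deliver 4→2: ·
e13 deliver 2→0: 0[foll,t=1,-]
e14 deliver 0→2: ·
e15 timeout(1): 1[cand,t=2,q]
e16 deliver 1→0: 0[foll,t=2,-]
e17 deliver 0→1: ·
e18 deliver 1→3: 3[foll,t=2,-]
e19 deliver 3→1: 1[lead,t=2,q]
e20 timeout(4): 4[cand,t=2,q]

q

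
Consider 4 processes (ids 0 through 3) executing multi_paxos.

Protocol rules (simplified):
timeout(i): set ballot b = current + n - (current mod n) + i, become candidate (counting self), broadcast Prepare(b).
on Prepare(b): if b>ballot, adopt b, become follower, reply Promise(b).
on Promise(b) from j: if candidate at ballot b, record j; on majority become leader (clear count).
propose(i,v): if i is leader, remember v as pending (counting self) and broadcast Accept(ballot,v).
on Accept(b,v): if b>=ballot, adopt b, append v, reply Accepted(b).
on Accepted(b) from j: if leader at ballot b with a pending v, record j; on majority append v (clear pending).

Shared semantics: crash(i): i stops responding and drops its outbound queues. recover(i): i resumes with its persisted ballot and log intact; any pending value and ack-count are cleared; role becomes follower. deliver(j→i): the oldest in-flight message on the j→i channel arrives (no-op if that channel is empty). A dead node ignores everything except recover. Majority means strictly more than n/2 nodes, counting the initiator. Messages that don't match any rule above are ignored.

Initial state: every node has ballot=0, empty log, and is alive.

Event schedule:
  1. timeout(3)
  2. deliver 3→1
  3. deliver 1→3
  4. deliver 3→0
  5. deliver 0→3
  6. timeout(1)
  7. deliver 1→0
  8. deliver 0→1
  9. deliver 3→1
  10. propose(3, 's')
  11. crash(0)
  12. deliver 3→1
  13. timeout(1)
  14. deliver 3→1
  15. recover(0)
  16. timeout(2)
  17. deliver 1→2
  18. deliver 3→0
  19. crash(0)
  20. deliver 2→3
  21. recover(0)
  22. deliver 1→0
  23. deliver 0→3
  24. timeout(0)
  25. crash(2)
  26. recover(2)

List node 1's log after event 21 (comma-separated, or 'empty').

empty

step 1 timeout(3): 3={cand,b=7,log=-}
step 2 deliver 3→1: 1={foll,b=7,log=-}
step 3 deliver 1→3: —
step 4 deliver 3→0: 0={foll,b=7,log=-}
step 5 deliver 0→3: 3={lead,b=7,log=-}
step 6 timeout(1): 1={cand,b=9,log=-}
step 7 deliver 1→0: 0={foll,b=9,log=-}
step 8 deliver 0→1: —
step 9 deliver 3→1: —
step 10 propose(3,'s'): —
step 11 crash(0): 0={✗foll,b=9,log=-}
step 12 deliver 3→1: —
step 13 timeout(1): 1={cand,b=13,log=-}
step 14 deliver 3→1: —
step 15 recover(0): 0={foll,b=9,log=-}
step 16 timeout(2): 2={cand,b=6,log=-}
step 17 deliver 1→2: 2={foll,b=9,log=-}
step 18 deliver 3→0: —
step 19 crash(0): 0={✗foll,b=9,log=-}
step 20 deliver 2→3: —
step 21 recover(0): 0={foll,b=9,log=-}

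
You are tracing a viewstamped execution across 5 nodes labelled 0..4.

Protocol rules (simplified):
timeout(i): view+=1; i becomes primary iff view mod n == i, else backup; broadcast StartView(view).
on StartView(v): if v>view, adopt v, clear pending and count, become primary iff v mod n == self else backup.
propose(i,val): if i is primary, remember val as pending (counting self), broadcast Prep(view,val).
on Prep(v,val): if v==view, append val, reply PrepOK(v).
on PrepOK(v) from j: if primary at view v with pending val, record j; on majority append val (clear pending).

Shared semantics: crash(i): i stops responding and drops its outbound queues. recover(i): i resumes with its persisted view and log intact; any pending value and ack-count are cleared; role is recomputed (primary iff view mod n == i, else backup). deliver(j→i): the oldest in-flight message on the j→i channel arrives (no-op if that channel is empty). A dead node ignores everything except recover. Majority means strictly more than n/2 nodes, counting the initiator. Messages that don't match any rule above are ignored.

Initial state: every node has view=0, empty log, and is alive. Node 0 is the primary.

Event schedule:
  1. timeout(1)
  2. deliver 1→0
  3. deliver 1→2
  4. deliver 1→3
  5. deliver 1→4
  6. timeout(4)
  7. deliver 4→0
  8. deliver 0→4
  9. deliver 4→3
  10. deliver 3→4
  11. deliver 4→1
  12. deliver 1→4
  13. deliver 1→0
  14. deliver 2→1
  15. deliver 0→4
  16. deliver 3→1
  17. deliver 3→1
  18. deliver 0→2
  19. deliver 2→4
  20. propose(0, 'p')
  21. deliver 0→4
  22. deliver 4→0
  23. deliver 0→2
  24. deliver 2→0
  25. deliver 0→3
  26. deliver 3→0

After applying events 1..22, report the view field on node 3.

step 1 timeout(1): 1={prim,v=1,log=-}
step 2 deliver 1→0: 0={back,v=1,log=-}
step 3 deliver 1→2: 2={back,v=1,log=-}
step 4 deliver 1→3: 3={back,v=1,log=-}
step 5 deliver 1→4: 4={back,v=1,log=-}
step 6 timeout(4): 4={back,v=2,log=-}
step 7 deliver 4→0: 0={back,v=2,log=-}
step 8 deliver 0→4: —
step 9 deliver 4→3: 3={back,v=2,log=-}
step 10 deliver 3→4: —
step 11 deliver 4→1: 1={back,v=2,log=-}
step 12 deliver 1→4: —
step 13 deliver 1→0: —
step 14 deliver 2→1: —
step 15 deliver 0→4: —
step 16 deliver 3→1: —
step 17 deliver 3→1: —
step 18 deliver 0→2: —
step 19 deliver 2→4: —
step 20 propose(0,'p'): —
step 21 deliver 0→4: —
step 22 deliver 4→0: —

2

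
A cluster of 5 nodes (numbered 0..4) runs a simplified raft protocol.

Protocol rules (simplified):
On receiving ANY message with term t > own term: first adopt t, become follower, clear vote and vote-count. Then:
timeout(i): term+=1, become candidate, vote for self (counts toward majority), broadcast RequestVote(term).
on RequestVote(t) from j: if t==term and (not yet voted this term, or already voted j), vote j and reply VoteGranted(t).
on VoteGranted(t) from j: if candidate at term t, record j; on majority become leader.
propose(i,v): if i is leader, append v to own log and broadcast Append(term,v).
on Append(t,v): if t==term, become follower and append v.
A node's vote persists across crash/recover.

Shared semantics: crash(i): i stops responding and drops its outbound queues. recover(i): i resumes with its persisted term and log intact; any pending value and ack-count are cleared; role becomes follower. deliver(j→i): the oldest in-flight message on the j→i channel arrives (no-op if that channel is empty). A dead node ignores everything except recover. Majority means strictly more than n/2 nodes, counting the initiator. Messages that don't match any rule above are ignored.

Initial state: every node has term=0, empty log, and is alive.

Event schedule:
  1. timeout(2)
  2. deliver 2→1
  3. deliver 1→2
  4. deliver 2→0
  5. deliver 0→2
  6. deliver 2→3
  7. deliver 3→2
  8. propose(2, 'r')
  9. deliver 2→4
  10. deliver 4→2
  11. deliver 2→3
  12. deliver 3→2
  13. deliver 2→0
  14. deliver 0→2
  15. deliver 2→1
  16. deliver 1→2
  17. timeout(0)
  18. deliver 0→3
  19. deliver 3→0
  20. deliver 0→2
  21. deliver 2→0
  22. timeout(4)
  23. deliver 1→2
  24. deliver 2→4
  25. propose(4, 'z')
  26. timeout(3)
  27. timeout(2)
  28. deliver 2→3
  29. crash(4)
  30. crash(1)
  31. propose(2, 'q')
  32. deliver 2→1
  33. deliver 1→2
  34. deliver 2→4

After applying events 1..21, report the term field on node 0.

2

[1] timeout(2) → N2(cand t1 [-])
[2] deliver 2→1 → N1(foll t1 [-])
[3] deliver 1→2 → ∅
[4] deliver 2→0 → N0(foll t1 [-])
[5] deliver 0→2 → N2(lead t1 [-])
[6] deliver 2→3 → N3(foll t1 [-])
[7] deliver 3→2 → ∅
[8] propose(2,'r') → N2(lead t1 [r])
[9] deliver 2→4 → N4(foll t1 [-])
[10] deliver 4→2 → ∅
[11] deliver 2→3 → N3(foll t1 [r])
[12] deliver 3→2 → ∅
[13] deliver 2→0 → N0(foll t1 [r])
[14] deliver 0→2 → ∅
[15] deliver 2→1 → N1(foll t1 [r])
[16] deliver 1→2 → ∅
[17] timeout(0) → N0(cand t2 [r])
[18] deliver 0→3 → N3(foll t2 [r])
[19] deliver 3→0 → ∅
[20] deliver 0→2 → N2(foll t2 [r])
[21] deliver 2→0 → N0(lead t2 [r])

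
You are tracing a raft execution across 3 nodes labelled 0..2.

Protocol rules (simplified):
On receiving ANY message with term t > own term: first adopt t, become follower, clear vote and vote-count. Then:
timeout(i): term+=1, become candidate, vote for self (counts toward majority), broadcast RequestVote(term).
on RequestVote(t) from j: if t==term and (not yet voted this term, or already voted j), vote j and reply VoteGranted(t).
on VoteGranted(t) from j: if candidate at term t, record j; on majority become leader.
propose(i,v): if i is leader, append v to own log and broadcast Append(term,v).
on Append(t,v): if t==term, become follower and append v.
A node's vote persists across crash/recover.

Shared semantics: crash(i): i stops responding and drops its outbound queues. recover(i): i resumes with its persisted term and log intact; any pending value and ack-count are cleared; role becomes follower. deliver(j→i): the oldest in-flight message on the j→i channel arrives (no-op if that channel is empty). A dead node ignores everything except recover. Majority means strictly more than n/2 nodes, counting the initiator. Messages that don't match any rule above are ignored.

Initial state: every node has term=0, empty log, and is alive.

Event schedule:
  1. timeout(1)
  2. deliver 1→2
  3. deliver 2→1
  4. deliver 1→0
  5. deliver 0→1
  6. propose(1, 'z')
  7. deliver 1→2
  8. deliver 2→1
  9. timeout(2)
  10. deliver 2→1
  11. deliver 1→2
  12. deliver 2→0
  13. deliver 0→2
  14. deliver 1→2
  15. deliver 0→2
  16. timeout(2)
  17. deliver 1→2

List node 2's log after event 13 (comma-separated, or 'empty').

z

e1 timeout(1): 1[cand,t=1,-]
e2 deliver 1→2: 2[foll,t=1,-]
e3 deliver 2→1: 1[lead,t=1,-]
e4 deliver 1→0: 0[foll,t=1,-]
e5 deliver 0→1: ·
e6 propose(1,'z'): 1[lead,t=1,z]
e7 deliver 1→2: 2[foll,t=1,z]
e8 deliver 2→1: ·
e9 timeout(2): 2[cand,t=2,z]
e10 deliver 2→1: 1[foll,t=2,z]
e11 deliver 1→2: 2[lead,t=2,z]
e12 deliver 2→0: 0[foll,t=2,-]
e13 deliver 0→2: ·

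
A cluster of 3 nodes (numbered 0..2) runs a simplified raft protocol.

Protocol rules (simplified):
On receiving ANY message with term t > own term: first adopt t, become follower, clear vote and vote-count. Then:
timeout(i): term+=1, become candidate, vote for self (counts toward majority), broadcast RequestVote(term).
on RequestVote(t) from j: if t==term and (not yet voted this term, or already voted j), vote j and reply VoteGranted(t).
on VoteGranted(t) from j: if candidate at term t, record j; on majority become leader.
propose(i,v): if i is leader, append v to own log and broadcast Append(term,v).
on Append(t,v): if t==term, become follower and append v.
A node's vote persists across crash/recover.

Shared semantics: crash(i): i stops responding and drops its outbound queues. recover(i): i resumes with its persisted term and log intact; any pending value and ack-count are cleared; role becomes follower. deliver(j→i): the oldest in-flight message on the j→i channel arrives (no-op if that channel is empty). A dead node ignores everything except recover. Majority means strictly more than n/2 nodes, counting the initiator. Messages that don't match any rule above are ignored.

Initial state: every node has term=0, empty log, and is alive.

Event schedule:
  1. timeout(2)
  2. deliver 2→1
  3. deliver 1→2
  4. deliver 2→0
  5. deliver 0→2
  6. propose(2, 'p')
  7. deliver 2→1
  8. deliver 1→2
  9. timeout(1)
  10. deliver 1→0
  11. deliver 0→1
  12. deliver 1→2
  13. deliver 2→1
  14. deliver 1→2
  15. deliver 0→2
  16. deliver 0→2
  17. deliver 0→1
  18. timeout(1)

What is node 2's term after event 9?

1

step 1 timeout(2): 2={cand,t=1,log=-}
step 2 deliver 2→1: 1={foll,t=1,log=-}
step 3 deliver 1→2: 2={lead,t=1,log=-}
step 4 deliver 2→0: 0={foll,t=1,log=-}
step 5 deliver 0→2: —
step 6 propose(2,'p'): 2={lead,t=1,log=p}
step 7 deliver 2→1: 1={foll,t=1,log=p}
step 8 deliver 1→2: —
step 9 timeout(1): 1={cand,t=2,log=p}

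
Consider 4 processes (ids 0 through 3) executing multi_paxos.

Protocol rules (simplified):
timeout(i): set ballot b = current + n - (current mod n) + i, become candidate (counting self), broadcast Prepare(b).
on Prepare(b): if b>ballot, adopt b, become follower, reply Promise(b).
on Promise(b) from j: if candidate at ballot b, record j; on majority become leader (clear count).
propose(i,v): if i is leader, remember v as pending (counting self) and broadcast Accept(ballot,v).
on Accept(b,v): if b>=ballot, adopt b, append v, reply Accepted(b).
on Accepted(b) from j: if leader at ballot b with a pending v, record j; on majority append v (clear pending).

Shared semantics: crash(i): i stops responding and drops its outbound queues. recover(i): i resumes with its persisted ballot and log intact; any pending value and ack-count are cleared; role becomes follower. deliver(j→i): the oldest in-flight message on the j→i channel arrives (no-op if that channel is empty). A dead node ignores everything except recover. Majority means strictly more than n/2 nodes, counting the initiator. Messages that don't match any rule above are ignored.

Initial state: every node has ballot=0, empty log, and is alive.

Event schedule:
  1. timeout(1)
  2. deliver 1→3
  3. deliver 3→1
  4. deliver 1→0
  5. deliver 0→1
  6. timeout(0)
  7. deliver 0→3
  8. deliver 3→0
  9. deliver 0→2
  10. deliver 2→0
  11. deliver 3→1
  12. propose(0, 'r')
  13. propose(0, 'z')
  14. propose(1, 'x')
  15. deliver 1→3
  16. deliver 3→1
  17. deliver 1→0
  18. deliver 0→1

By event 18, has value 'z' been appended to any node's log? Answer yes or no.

no

step 1 timeout(1): 1={cand,b=5,log=-}
step 2 deliver 1→3: 3={foll,b=5,log=-}
step 3 deliver 3→1: —
step 4 deliver 1→0: 0={foll,b=5,log=-}
step 5 deliver 0→1: 1={lead,b=5,log=-}
step 6 timeout(0): 0={cand,b=8,log=-}
step 7 deliver 0→3: 3={foll,b=8,log=-}
step 8 deliver 3→0: —
step 9 deliver 0→2: 2={foll,b=8,log=-}
step 10 deliver 2→0: 0={lead,b=8,log=-}
step 11 deliver 3→1: —
step 12 propose(0,'r'): —
step 13 propose(0,'z'): —
step 14 propose(1,'x'): —
step 15 deliver 1→3: —
step 16 deliver 3→1: —
step 17 deliver 1→0: —
step 18 deliver 0→1: 1={foll,b=8,log=-}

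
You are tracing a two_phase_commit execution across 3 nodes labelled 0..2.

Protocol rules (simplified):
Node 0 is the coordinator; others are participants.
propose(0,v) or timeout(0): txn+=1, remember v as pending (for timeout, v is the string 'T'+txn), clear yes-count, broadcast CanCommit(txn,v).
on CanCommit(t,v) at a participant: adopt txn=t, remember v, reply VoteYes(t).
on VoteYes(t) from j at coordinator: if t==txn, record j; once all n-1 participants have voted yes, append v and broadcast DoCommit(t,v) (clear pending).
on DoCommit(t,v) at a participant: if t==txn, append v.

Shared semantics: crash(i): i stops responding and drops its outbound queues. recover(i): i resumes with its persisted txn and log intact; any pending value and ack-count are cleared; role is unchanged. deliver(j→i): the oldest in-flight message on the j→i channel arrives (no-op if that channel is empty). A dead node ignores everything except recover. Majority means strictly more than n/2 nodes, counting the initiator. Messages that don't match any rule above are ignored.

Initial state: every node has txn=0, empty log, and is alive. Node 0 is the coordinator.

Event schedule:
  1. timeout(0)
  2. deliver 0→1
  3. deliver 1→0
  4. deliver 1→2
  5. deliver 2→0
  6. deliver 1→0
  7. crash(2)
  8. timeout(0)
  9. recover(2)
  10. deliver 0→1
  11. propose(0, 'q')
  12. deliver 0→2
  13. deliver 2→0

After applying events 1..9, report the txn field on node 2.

0

step 1 timeout(0): 0={coor,t=1,log=-}
step 2 deliver 0→1: 1={part,t=1,log=-}
step 3 deliver 1→0: —
step 4 deliver 1→2: —
step 5 deliver 2→0: —
step 6 deliver 1→0: —
step 7 crash(2): 2={✗part,t=0,log=-}
step 8 timeout(0): 0={coor,t=2,log=-}
step 9 recover(2): 2={part,t=0,log=-}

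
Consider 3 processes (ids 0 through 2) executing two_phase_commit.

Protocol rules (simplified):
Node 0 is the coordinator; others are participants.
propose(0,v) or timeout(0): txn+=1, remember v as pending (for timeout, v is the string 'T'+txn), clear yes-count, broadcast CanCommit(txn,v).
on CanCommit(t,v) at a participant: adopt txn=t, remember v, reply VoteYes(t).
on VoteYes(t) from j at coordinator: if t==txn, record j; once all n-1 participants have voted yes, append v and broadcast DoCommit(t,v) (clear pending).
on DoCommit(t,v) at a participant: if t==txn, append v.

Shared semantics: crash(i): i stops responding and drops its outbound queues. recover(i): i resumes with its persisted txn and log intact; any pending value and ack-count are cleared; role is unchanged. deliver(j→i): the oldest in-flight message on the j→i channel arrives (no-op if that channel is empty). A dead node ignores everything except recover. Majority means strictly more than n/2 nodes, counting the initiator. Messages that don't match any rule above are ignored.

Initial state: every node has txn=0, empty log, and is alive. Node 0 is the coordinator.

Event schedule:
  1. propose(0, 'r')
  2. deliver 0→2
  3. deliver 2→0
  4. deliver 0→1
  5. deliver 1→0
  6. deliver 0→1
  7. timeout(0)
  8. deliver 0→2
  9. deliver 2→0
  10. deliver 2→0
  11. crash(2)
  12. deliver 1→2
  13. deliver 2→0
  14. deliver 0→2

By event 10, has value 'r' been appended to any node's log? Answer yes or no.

step 1 propose(0,'r'): 0={coor,t=1,log=-}
step 2 deliver 0→2: 2={part,t=1,log=-}
step 3 deliver 2→0: —
step 4 deliver 0→1: 1={part,t=1,log=-}
step 5 deliver 1→0: 0={coor,t=1,log=r}
step 6 deliver 0→1: 1={part,t=1,log=r}
step 7 timeout(0): 0={coor,t=2,log=r}
step 8 deliver 0→2: 2={part,t=1,log=r}
step 9 deliver 2→0: —
step 10 deliver 2→0: —

yes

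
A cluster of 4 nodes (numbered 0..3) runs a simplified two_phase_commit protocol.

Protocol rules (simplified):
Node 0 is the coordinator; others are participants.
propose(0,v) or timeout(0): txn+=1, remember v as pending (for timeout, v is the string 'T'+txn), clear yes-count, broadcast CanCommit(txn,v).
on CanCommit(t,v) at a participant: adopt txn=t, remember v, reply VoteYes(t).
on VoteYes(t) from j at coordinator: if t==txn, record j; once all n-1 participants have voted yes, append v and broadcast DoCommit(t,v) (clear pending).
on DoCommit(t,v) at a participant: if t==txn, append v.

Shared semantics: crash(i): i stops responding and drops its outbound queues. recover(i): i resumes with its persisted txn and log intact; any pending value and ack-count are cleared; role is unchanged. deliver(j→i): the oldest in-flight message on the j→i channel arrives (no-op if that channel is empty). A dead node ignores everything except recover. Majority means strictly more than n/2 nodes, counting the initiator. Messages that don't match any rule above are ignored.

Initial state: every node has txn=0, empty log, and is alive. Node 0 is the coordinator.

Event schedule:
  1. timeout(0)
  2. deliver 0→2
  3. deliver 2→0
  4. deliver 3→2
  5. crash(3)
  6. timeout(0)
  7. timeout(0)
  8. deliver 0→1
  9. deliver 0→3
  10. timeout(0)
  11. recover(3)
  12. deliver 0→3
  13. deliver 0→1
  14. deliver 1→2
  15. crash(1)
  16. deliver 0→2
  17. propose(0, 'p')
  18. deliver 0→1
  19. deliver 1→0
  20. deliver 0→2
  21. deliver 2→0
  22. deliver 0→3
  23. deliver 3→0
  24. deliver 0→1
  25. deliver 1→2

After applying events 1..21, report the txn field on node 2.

3

1. timeout(0):  <0:coor t1 ->
2. deliver 0→2:  <2:part t1 ->
3. deliver 2→0:  nop
4. deliver 3→2:  nop
5. crash(3):  <3:✗part t0 ->
6. timeout(0):  <0:coor t2 ->
7. timeout(0):  <0:coor t3 ->
8. deliver 0→1:  <1:part t1 ->
9. deliver 0→3:  nop
10. timeout(0):  <0:coor t4 ->
11. recover(3):  <3:part t0 ->
12. deliver 0→3:  <3:part t1 ->
13. deliver 0→1:  <1:part t2 ->
14. deliver 1→2:  nop
15. crash(1):  <1:✗part t2 ->
16. deliver 0→2:  <2:part t2 ->
17. propose(0,'p'):  <0:coor t5 ->
18. deliver 0→1:  nop
19. deliver 1→0:  nop
20. deliver 0→2:  <2:part t3 ->
21. deliver 2→0:  nop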